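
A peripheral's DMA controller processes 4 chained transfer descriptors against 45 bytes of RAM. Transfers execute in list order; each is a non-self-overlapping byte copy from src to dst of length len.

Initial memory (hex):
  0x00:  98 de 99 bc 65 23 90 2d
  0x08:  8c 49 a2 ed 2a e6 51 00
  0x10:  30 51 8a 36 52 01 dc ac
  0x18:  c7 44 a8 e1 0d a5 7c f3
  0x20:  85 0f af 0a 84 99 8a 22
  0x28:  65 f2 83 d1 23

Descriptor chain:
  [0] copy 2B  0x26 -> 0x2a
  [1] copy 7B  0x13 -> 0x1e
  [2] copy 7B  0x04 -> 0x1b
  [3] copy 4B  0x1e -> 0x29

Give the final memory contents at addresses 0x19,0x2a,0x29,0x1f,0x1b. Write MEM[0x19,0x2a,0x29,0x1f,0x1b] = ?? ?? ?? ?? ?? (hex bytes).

  after D0: wrote 2B at 0x2a = 8a22
  after D1: wrote 7B at 0x1e = 365201dcacc744
  after D2: wrote 7B at 0x1b = 6523902d8c49a2
  after D3: wrote 4B at 0x29 = 2d8c49a2
query mem[0x19]=0x44, mem[0x2a]=0x8c, mem[0x29]=0x2d, mem[0x1f]=0x8c, mem[0x1b]=0x65

MEM[0x19,0x2a,0x29,0x1f,0x1b] = 44 8c 2d 8c 65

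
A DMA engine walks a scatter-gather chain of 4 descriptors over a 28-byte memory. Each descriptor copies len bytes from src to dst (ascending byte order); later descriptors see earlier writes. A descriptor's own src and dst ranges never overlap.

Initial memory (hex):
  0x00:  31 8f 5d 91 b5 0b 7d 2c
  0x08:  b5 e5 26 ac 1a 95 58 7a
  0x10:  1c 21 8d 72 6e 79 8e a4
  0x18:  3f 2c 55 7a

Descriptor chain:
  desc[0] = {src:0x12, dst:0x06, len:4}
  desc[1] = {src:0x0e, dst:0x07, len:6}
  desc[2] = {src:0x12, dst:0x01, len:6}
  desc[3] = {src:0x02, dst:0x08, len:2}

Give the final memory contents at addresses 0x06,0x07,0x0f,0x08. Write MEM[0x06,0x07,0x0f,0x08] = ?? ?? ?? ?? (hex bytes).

MEM[0x06,0x07,0x0f,0x08] = a4 58 7a 72

[0] 0x12->0x06 len=4 : 8d 72 6e 79
[1] 0x0e->0x07 len=6 : 58 7a 1c 21 8d 72
[2] 0x12->0x01 len=6 : 8d 72 6e 79 8e a4
[3] 0x02->0x08 len=2 : 72 6e
query mem[0x06]=0xa4, mem[0x07]=0x58, mem[0x0f]=0x7a, mem[0x08]=0x72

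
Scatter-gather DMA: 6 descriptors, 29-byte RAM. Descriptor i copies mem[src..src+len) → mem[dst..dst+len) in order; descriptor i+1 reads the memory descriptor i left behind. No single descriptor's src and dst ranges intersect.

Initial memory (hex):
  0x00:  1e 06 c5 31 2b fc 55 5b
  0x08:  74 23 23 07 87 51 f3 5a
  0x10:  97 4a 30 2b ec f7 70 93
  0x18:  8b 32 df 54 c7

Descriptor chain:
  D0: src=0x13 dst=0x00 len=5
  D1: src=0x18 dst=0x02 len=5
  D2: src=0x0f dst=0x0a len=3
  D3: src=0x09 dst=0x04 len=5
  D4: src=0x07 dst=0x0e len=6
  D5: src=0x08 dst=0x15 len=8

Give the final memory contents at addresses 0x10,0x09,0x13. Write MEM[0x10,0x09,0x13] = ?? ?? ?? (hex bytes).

MEM[0x10,0x09,0x13] = 23 23 4a

[0] 0x13->0x00 len=5 : 2b ec f7 70 93
[1] 0x18->0x02 len=5 : 8b 32 df 54 c7
[2] 0x0f->0x0a len=3 : 5a 97 4a
[3] 0x09->0x04 len=5 : 23 5a 97 4a 51
[4] 0x07->0x0e len=6 : 4a 51 23 5a 97 4a
[5] 0x08->0x15 len=8 : 51 23 5a 97 4a 51 4a 51
query mem[0x10]=0x23, mem[0x09]=0x23, mem[0x13]=0x4a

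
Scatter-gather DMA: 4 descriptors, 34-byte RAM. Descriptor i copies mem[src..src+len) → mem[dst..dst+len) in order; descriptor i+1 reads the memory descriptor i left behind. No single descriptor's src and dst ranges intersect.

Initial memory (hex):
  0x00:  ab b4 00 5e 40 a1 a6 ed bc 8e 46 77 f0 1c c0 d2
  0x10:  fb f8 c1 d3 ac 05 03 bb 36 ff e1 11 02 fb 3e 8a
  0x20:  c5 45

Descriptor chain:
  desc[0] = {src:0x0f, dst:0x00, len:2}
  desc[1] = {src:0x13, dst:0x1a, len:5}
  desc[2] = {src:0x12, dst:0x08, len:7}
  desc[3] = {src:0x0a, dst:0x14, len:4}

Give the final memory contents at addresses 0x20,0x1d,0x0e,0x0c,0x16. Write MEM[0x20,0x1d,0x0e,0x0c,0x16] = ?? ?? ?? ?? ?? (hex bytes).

[0] 0x0f->0x00 len=2 : d2 fb
[1] 0x13->0x1a len=5 : d3 ac 05 03 bb
[2] 0x12->0x08 len=7 : c1 d3 ac 05 03 bb 36
[3] 0x0a->0x14 len=4 : ac 05 03 bb
query mem[0x20]=0xc5, mem[0x1d]=0x03, mem[0x0e]=0x36, mem[0x0c]=0x03, mem[0x16]=0x03

MEM[0x20,0x1d,0x0e,0x0c,0x16] = c5 03 36 03 03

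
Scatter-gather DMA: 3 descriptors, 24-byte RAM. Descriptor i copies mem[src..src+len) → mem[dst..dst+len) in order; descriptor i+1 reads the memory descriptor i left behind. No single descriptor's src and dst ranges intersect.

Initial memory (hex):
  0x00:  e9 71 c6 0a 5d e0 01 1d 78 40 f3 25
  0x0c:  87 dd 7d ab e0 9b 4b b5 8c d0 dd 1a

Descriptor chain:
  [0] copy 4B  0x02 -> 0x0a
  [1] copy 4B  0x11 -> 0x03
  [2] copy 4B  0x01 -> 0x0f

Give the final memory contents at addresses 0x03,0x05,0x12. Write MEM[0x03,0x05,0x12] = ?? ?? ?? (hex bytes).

[0] 0x02->0x0a len=4 : c6 0a 5d e0
[1] 0x11->0x03 len=4 : 9b 4b b5 8c
[2] 0x01->0x0f len=4 : 71 c6 9b 4b
query mem[0x03]=0x9b, mem[0x05]=0xb5, mem[0x12]=0x4b

MEM[0x03,0x05,0x12] = 9b b5 4b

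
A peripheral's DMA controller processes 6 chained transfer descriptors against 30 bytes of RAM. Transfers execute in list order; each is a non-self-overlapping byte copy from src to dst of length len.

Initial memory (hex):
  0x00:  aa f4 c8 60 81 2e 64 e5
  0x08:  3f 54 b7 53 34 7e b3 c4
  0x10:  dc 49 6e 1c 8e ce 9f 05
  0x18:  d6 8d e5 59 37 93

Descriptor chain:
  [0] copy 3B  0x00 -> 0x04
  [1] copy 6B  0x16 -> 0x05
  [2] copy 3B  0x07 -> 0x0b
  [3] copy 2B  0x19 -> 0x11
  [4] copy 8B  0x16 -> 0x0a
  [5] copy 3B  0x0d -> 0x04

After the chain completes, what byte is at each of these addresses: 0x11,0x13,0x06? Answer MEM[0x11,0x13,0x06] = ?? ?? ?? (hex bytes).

MEM[0x11,0x13,0x06] = 93 1c 59

D0: mem[0x04..0x06] <- [aa f4 c8]
D1: mem[0x05..0x0a] <- [9f 05 d6 8d e5 59]
D2: mem[0x0b..0x0d] <- [d6 8d e5]
D3: mem[0x11..0x12] <- [8d e5]
D4: mem[0x0a..0x11] <- [9f 05 d6 8d e5 59 37 93]
D5: mem[0x04..0x06] <- [8d e5 59]
query mem[0x11]=0x93, mem[0x13]=0x1c, mem[0x06]=0x59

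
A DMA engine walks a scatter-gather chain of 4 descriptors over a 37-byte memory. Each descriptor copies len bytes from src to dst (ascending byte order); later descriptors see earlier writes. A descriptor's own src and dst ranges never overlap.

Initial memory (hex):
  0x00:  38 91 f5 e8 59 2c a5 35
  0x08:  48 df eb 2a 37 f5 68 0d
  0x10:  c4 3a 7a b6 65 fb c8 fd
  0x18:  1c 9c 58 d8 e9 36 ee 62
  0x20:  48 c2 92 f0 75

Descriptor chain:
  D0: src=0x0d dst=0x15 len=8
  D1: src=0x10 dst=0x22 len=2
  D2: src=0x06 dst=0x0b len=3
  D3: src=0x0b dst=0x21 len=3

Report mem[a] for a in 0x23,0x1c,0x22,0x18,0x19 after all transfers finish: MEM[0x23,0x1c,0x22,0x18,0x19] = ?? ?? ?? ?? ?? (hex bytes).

MEM[0x23,0x1c,0x22,0x18,0x19] = 48 65 35 c4 3a

  after D0: wrote 8B at 0x15 = f5680dc43a7ab665
  after D1: wrote 2B at 0x22 = c43a
  after D2: wrote 3B at 0x0b = a53548
  after D3: wrote 3B at 0x21 = a53548
query mem[0x23]=0x48, mem[0x1c]=0x65, mem[0x22]=0x35, mem[0x18]=0xc4, mem[0x19]=0x3a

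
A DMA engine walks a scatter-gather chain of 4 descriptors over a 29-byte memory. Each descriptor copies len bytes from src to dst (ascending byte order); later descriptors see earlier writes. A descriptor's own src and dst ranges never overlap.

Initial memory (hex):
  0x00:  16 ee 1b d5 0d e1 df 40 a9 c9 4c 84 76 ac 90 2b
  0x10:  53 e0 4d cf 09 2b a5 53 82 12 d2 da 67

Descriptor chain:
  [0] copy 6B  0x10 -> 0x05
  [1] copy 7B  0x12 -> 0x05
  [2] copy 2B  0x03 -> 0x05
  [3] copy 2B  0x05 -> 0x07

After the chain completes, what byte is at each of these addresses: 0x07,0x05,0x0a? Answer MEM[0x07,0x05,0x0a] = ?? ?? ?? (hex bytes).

MEM[0x07,0x05,0x0a] = d5 d5 53

[0] 0x10->0x05 len=6 : 53 e0 4d cf 09 2b
[1] 0x12->0x05 len=7 : 4d cf 09 2b a5 53 82
[2] 0x03->0x05 len=2 : d5 0d
[3] 0x05->0x07 len=2 : d5 0d
query mem[0x07]=0xd5, mem[0x05]=0xd5, mem[0x0a]=0x53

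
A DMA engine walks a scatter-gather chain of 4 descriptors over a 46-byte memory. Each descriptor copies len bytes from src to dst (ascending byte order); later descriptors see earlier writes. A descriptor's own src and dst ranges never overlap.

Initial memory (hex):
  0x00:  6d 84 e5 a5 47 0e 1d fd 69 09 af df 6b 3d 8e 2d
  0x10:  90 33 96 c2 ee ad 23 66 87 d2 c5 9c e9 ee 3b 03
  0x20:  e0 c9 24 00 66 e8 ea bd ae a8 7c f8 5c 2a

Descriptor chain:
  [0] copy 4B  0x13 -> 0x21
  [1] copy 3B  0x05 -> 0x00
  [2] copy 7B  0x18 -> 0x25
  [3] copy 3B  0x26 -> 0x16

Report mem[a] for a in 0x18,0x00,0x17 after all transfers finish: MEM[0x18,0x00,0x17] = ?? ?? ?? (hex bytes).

  after D0: wrote 4B at 0x21 = c2eead23
  after D1: wrote 3B at 0x00 = 0e1dfd
  after D2: wrote 7B at 0x25 = 87d2c59ce9ee3b
  after D3: wrote 3B at 0x16 = d2c59c
query mem[0x18]=0x9c, mem[0x00]=0x0e, mem[0x17]=0xc5

MEM[0x18,0x00,0x17] = 9c 0e c5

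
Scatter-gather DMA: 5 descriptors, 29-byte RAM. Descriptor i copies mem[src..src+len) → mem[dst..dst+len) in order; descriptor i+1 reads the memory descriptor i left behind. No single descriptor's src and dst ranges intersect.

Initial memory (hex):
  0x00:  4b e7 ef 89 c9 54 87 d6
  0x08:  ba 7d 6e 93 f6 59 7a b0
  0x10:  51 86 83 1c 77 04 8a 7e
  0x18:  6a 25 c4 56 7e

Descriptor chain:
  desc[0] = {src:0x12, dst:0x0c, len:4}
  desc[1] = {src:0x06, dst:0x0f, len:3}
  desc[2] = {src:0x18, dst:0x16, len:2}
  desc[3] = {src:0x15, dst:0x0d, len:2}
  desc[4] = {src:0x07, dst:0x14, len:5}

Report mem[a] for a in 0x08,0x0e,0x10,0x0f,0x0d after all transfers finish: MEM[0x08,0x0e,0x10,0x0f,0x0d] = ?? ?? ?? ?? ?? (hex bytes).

D0: mem[0x0c..0x0f] <- [83 1c 77 04]
D1: mem[0x0f..0x11] <- [87 d6 ba]
D2: mem[0x16..0x17] <- [6a 25]
D3: mem[0x0d..0x0e] <- [04 6a]
D4: mem[0x14..0x18] <- [d6 ba 7d 6e 93]
query mem[0x08]=0xba, mem[0x0e]=0x6a, mem[0x10]=0xd6, mem[0x0f]=0x87, mem[0x0d]=0x04

MEM[0x08,0x0e,0x10,0x0f,0x0d] = ba 6a d6 87 04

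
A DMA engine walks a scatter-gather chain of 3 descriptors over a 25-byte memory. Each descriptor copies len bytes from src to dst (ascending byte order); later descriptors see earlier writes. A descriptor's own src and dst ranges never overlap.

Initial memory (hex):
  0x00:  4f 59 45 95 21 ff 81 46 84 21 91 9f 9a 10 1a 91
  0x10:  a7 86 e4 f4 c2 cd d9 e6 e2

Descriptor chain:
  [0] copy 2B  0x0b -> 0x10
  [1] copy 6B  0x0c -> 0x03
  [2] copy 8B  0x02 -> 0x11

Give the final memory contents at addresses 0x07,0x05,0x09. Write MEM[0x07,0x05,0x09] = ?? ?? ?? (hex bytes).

#0 dst[0x10+2] := {0x9f,0x9a}
#1 dst[0x03+6] := {0x9a,0x10,0x1a,0x91,0x9f,0x9a}
#2 dst[0x11+8] := {0x45,0x9a,0x10,0x1a,0x91,0x9f,0x9a,0x21}
query mem[0x07]=0x9f, mem[0x05]=0x1a, mem[0x09]=0x21

MEM[0x07,0x05,0x09] = 9f 1a 21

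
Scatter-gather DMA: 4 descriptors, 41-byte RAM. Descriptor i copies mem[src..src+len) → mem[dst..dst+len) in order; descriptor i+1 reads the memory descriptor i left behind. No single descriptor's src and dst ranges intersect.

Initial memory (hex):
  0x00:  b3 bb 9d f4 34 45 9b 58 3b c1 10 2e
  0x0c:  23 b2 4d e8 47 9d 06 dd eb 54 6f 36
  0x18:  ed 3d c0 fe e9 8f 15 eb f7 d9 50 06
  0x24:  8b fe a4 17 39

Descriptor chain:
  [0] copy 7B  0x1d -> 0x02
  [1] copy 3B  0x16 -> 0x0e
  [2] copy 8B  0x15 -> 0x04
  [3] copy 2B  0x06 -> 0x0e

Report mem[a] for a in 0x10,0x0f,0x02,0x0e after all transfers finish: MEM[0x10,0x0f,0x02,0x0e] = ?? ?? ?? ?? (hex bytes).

MEM[0x10,0x0f,0x02,0x0e] = ed ed 8f 36

  after D0: wrote 7B at 0x02 = 8f15ebf7d95006
  after D1: wrote 3B at 0x0e = 6f36ed
  after D2: wrote 8B at 0x04 = 546f36ed3dc0fee9
  after D3: wrote 2B at 0x0e = 36ed
query mem[0x10]=0xed, mem[0x0f]=0xed, mem[0x02]=0x8f, mem[0x0e]=0x36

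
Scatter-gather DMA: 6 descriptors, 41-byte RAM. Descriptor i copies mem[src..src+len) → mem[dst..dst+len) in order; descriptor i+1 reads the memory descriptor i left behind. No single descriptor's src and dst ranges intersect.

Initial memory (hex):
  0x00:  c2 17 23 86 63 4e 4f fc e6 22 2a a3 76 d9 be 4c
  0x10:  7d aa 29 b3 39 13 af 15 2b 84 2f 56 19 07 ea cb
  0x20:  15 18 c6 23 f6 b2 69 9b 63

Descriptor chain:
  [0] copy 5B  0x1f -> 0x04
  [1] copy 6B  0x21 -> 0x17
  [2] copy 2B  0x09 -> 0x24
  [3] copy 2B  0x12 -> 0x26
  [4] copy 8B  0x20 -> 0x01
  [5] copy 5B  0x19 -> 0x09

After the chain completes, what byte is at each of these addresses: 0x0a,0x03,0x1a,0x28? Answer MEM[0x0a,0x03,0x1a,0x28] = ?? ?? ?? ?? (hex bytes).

MEM[0x0a,0x03,0x1a,0x28] = f6 c6 f6 63

[0] 0x1f->0x04 len=5 : cb 15 18 c6 23
[1] 0x21->0x17 len=6 : 18 c6 23 f6 b2 69
[2] 0x09->0x24 len=2 : 22 2a
[3] 0x12->0x26 len=2 : 29 b3
[4] 0x20->0x01 len=8 : 15 18 c6 23 22 2a 29 b3
[5] 0x19->0x09 len=5 : 23 f6 b2 69 07
query mem[0x0a]=0xf6, mem[0x03]=0xc6, mem[0x1a]=0xf6, mem[0x28]=0x63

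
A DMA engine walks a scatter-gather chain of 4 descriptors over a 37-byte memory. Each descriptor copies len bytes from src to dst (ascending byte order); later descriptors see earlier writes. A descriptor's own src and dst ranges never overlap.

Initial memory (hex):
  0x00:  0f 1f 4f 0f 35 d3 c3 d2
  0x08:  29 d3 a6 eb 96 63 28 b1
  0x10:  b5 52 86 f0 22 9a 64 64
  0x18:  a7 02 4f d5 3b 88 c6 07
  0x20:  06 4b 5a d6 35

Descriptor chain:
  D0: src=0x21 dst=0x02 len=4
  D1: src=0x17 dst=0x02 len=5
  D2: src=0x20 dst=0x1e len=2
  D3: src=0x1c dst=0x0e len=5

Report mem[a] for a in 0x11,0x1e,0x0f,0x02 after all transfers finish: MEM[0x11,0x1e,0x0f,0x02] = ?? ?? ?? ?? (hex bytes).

MEM[0x11,0x1e,0x0f,0x02] = 4b 06 88 64

  after D0: wrote 4B at 0x02 = 4b5ad635
  after D1: wrote 5B at 0x02 = 64a7024fd5
  after D2: wrote 2B at 0x1e = 064b
  after D3: wrote 5B at 0x0e = 3b88064b06
query mem[0x11]=0x4b, mem[0x1e]=0x06, mem[0x0f]=0x88, mem[0x02]=0x64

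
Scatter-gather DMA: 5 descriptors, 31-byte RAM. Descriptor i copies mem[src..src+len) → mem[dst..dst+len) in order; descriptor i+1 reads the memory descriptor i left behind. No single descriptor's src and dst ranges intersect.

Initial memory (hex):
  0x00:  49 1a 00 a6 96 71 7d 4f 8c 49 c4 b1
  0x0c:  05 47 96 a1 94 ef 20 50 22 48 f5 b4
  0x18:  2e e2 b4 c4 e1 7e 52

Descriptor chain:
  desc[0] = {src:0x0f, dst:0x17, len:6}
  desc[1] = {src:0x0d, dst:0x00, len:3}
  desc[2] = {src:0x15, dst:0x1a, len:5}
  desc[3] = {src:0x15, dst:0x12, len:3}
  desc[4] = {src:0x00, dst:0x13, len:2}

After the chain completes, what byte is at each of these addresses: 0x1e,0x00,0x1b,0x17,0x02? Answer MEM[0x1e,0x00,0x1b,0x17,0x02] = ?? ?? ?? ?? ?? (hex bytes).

MEM[0x1e,0x00,0x1b,0x17,0x02] = ef 47 f5 a1 a1

D0: mem[0x17..0x1c] <- [a1 94 ef 20 50 22]
D1: mem[0x00..0x02] <- [47 96 a1]
D2: mem[0x1a..0x1e] <- [48 f5 a1 94 ef]
D3: mem[0x12..0x14] <- [48 f5 a1]
D4: mem[0x13..0x14] <- [47 96]
query mem[0x1e]=0xef, mem[0x00]=0x47, mem[0x1b]=0xf5, mem[0x17]=0xa1, mem[0x02]=0xa1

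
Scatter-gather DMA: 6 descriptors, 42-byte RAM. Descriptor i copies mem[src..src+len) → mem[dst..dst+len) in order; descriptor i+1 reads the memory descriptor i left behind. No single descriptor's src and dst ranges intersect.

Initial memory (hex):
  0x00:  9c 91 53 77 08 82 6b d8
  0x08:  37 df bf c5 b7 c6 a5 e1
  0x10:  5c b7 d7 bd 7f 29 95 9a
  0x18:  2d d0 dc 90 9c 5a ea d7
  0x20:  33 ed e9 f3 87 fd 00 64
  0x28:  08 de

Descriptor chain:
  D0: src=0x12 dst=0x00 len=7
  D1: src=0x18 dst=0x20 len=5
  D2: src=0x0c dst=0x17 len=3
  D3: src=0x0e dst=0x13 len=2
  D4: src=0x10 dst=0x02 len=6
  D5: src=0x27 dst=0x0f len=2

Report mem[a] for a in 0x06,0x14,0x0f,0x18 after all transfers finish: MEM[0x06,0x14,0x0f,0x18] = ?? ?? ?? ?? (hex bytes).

MEM[0x06,0x14,0x0f,0x18] = e1 e1 64 c6

[0] 0x12->0x00 len=7 : d7 bd 7f 29 95 9a 2d
[1] 0x18->0x20 len=5 : 2d d0 dc 90 9c
[2] 0x0c->0x17 len=3 : b7 c6 a5
[3] 0x0e->0x13 len=2 : a5 e1
[4] 0x10->0x02 len=6 : 5c b7 d7 a5 e1 29
[5] 0x27->0x0f len=2 : 64 08
query mem[0x06]=0xe1, mem[0x14]=0xe1, mem[0x0f]=0x64, mem[0x18]=0xc6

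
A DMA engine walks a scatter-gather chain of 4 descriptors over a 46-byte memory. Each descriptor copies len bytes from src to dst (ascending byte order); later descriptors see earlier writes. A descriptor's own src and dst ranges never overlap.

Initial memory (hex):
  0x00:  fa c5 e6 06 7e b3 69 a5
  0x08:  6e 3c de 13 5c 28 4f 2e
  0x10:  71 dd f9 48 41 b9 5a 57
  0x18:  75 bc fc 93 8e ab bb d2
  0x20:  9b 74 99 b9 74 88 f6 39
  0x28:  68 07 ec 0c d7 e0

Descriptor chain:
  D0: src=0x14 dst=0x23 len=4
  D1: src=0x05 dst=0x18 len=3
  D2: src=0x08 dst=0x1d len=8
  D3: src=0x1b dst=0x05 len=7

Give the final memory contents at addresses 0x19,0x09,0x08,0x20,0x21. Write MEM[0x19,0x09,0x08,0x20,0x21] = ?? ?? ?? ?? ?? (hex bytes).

MEM[0x19,0x09,0x08,0x20,0x21] = 69 de 3c 13 5c

[0] 0x14->0x23 len=4 : 41 b9 5a 57
[1] 0x05->0x18 len=3 : b3 69 a5
[2] 0x08->0x1d len=8 : 6e 3c de 13 5c 28 4f 2e
[3] 0x1b->0x05 len=7 : 93 8e 6e 3c de 13 5c
query mem[0x19]=0x69, mem[0x09]=0xde, mem[0x08]=0x3c, mem[0x20]=0x13, mem[0x21]=0x5c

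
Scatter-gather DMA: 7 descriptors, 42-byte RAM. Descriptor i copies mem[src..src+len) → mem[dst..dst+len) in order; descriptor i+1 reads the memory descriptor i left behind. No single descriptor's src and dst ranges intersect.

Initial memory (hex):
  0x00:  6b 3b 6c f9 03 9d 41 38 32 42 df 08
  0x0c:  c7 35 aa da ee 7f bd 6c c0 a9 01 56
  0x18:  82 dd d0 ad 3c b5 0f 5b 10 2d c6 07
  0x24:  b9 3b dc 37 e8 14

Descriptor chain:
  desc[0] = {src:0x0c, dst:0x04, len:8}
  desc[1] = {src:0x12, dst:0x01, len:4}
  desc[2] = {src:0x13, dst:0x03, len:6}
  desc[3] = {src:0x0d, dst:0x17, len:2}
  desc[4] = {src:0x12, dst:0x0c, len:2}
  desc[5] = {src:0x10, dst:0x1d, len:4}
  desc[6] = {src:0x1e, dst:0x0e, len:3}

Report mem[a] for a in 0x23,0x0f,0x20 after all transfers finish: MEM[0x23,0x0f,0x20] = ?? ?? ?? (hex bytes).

MEM[0x23,0x0f,0x20] = 07 bd 6c

D0: mem[0x04..0x0b] <- [c7 35 aa da ee 7f bd 6c]
D1: mem[0x01..0x04] <- [bd 6c c0 a9]
D2: mem[0x03..0x08] <- [6c c0 a9 01 56 82]
D3: mem[0x17..0x18] <- [35 aa]
D4: mem[0x0c..0x0d] <- [bd 6c]
D5: mem[0x1d..0x20] <- [ee 7f bd 6c]
D6: mem[0x0e..0x10] <- [7f bd 6c]
query mem[0x23]=0x07, mem[0x0f]=0xbd, mem[0x20]=0x6c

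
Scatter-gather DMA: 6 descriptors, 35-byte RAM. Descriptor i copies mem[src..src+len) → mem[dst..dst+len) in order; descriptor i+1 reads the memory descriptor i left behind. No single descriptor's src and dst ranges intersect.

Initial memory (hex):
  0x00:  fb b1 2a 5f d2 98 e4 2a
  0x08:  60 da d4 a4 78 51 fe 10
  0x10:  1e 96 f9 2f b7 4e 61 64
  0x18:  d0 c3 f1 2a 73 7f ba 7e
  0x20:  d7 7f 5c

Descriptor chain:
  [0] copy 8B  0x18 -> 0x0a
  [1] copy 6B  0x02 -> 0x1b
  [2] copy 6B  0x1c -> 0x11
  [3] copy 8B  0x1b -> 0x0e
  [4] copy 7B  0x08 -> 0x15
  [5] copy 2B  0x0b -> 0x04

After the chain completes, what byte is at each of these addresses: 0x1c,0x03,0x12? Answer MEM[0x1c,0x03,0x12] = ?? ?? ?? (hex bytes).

[0] 0x18->0x0a len=8 : d0 c3 f1 2a 73 7f ba 7e
[1] 0x02->0x1b len=6 : 2a 5f d2 98 e4 2a
[2] 0x1c->0x11 len=6 : 5f d2 98 e4 2a 7f
[3] 0x1b->0x0e len=8 : 2a 5f d2 98 e4 2a 7f 5c
[4] 0x08->0x15 len=7 : 60 da d0 c3 f1 2a 2a
[5] 0x0b->0x04 len=2 : c3 f1
query mem[0x1c]=0x5f, mem[0x03]=0x5f, mem[0x12]=0xe4

MEM[0x1c,0x03,0x12] = 5f 5f e4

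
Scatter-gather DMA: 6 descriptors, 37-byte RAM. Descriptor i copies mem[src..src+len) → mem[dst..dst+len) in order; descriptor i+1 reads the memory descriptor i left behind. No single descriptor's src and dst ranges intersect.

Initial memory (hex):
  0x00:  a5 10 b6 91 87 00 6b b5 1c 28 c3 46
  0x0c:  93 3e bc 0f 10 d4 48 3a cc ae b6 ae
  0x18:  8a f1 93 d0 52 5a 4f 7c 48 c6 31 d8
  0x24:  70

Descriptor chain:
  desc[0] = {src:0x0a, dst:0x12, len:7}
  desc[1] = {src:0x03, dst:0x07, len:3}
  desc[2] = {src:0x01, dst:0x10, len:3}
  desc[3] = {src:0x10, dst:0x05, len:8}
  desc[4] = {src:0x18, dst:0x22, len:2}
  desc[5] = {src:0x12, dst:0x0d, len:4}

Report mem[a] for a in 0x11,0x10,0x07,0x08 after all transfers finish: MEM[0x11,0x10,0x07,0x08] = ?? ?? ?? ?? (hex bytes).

#0 dst[0x12+7] := {0xc3,0x46,0x93,0x3e,0xbc,0x0f,0x10}
#1 dst[0x07+3] := {0x91,0x87,0x00}
#2 dst[0x10+3] := {0x10,0xb6,0x91}
#3 dst[0x05+8] := {0x10,0xb6,0x91,0x46,0x93,0x3e,0xbc,0x0f}
#4 dst[0x22+2] := {0x10,0xf1}
#5 dst[0x0d+4] := {0x91,0x46,0x93,0x3e}
query mem[0x11]=0xb6, mem[0x10]=0x3e, mem[0x07]=0x91, mem[0x08]=0x46

MEM[0x11,0x10,0x07,0x08] = b6 3e 91 46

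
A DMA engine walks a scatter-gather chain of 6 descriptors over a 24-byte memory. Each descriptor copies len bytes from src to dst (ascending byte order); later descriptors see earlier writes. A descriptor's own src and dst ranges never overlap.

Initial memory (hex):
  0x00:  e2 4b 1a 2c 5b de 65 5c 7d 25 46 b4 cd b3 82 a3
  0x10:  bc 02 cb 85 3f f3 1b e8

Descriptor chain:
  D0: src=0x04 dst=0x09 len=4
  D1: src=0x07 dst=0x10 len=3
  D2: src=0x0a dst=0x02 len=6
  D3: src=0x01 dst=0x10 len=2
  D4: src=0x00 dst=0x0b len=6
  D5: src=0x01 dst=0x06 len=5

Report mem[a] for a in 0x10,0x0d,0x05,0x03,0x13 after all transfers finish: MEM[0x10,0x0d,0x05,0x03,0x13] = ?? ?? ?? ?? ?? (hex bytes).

MEM[0x10,0x0d,0x05,0x03,0x13] = b3 de b3 65 85

  after D0: wrote 4B at 0x09 = 5bde655c
  after D1: wrote 3B at 0x10 = 5c7d5b
  after D2: wrote 6B at 0x02 = de655cb382a3
  after D3: wrote 2B at 0x10 = 4bde
  after D4: wrote 6B at 0x0b = e24bde655cb3
  after D5: wrote 5B at 0x06 = 4bde655cb3
query mem[0x10]=0xb3, mem[0x0d]=0xde, mem[0x05]=0xb3, mem[0x03]=0x65, mem[0x13]=0x85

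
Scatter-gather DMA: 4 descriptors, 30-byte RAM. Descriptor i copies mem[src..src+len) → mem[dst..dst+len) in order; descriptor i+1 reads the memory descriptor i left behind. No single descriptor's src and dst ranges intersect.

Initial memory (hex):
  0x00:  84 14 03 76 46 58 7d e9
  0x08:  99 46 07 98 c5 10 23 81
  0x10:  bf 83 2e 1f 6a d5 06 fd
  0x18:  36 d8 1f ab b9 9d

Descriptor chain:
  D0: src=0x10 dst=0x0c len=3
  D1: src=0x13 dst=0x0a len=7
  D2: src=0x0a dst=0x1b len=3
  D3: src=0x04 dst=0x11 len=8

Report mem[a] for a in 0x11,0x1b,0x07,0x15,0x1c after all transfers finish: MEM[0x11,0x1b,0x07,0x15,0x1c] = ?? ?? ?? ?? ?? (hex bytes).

#0 dst[0x0c+3] := {0xbf,0x83,0x2e}
#1 dst[0x0a+7] := {0x1f,0x6a,0xd5,0x06,0xfd,0x36,0xd8}
#2 dst[0x1b+3] := {0x1f,0x6a,0xd5}
#3 dst[0x11+8] := {0x46,0x58,0x7d,0xe9,0x99,0x46,0x1f,0x6a}
query mem[0x11]=0x46, mem[0x1b]=0x1f, mem[0x07]=0xe9, mem[0x15]=0x99, mem[0x1c]=0x6a

MEM[0x11,0x1b,0x07,0x15,0x1c] = 46 1f e9 99 6a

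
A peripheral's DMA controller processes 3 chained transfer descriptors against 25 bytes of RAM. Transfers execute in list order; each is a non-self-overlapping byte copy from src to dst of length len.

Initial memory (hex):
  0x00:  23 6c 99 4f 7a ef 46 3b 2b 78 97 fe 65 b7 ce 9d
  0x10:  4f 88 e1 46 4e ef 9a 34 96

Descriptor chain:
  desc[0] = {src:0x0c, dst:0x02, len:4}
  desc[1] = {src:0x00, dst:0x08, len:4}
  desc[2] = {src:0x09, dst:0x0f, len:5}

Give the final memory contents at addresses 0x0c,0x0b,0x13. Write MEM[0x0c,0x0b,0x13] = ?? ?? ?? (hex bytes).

D0: mem[0x02..0x05] <- [65 b7 ce 9d]
D1: mem[0x08..0x0b] <- [23 6c 65 b7]
D2: mem[0x0f..0x13] <- [6c 65 b7 65 b7]
query mem[0x0c]=0x65, mem[0x0b]=0xb7, mem[0x13]=0xb7

MEM[0x0c,0x0b,0x13] = 65 b7 b7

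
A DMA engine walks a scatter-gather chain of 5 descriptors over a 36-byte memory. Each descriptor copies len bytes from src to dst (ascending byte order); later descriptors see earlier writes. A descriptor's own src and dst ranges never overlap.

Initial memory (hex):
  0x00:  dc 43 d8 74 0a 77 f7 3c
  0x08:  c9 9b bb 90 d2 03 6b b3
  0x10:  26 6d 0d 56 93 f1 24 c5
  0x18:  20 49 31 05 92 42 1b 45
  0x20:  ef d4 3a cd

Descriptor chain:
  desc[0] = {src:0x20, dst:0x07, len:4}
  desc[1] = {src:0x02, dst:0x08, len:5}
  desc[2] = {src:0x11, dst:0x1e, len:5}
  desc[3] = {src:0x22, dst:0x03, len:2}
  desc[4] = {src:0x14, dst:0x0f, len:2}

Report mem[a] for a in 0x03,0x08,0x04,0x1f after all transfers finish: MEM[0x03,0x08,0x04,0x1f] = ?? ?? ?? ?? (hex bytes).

#0 dst[0x07+4] := {0xef,0xd4,0x3a,0xcd}
#1 dst[0x08+5] := {0xd8,0x74,0x0a,0x77,0xf7}
#2 dst[0x1e+5] := {0x6d,0x0d,0x56,0x93,0xf1}
#3 dst[0x03+2] := {0xf1,0xcd}
#4 dst[0x0f+2] := {0x93,0xf1}
query mem[0x03]=0xf1, mem[0x08]=0xd8, mem[0x04]=0xcd, mem[0x1f]=0x0d

MEM[0x03,0x08,0x04,0x1f] = f1 d8 cd 0d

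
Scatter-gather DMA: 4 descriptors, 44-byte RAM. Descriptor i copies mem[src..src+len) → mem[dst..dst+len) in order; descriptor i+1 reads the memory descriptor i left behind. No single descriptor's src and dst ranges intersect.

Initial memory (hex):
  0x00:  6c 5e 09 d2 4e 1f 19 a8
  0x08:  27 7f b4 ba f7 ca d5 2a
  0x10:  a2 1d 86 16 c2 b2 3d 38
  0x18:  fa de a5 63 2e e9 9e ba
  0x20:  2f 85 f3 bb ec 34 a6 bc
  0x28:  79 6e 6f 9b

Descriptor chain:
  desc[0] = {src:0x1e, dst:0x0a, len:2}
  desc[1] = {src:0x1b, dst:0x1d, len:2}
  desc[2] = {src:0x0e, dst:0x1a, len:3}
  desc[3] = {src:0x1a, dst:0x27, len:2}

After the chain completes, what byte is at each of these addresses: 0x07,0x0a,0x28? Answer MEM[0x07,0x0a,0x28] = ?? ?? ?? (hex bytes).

  after D0: wrote 2B at 0x0a = 9eba
  after D1: wrote 2B at 0x1d = 632e
  after D2: wrote 3B at 0x1a = d52aa2
  after D3: wrote 2B at 0x27 = d52a
query mem[0x07]=0xa8, mem[0x0a]=0x9e, mem[0x28]=0x2a

MEM[0x07,0x0a,0x28] = a8 9e 2a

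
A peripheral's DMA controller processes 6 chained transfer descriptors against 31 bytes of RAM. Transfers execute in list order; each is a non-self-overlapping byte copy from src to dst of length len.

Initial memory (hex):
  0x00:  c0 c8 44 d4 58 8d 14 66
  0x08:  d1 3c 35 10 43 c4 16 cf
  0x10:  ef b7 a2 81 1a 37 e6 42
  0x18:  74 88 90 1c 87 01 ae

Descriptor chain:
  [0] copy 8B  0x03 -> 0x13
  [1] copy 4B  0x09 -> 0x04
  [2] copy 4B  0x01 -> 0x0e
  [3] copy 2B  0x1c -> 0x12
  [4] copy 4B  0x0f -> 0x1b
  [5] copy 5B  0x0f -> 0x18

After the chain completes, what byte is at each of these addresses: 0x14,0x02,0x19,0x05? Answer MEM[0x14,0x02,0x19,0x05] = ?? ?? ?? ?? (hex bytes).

MEM[0x14,0x02,0x19,0x05] = 58 44 d4 35

D0: mem[0x13..0x1a] <- [d4 58 8d 14 66 d1 3c 35]
D1: mem[0x04..0x07] <- [3c 35 10 43]
D2: mem[0x0e..0x11] <- [c8 44 d4 3c]
D3: mem[0x12..0x13] <- [87 01]
D4: mem[0x1b..0x1e] <- [44 d4 3c 87]
D5: mem[0x18..0x1c] <- [44 d4 3c 87 01]
query mem[0x14]=0x58, mem[0x02]=0x44, mem[0x19]=0xd4, mem[0x05]=0x35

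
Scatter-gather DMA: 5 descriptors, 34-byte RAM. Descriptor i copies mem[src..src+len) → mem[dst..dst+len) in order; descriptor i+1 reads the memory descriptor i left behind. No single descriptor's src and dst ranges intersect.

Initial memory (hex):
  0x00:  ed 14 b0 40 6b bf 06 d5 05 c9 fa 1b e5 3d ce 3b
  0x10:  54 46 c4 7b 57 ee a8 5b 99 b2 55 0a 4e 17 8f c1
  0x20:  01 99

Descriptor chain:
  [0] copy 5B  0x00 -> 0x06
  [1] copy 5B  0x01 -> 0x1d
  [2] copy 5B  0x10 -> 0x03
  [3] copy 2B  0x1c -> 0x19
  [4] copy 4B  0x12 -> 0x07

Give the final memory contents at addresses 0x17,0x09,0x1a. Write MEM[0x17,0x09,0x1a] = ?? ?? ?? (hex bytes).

#0 dst[0x06+5] := {0xed,0x14,0xb0,0x40,0x6b}
#1 dst[0x1d+5] := {0x14,0xb0,0x40,0x6b,0xbf}
#2 dst[0x03+5] := {0x54,0x46,0xc4,0x7b,0x57}
#3 dst[0x19+2] := {0x4e,0x14}
#4 dst[0x07+4] := {0xc4,0x7b,0x57,0xee}
query mem[0x17]=0x5b, mem[0x09]=0x57, mem[0x1a]=0x14

MEM[0x17,0x09,0x1a] = 5b 57 14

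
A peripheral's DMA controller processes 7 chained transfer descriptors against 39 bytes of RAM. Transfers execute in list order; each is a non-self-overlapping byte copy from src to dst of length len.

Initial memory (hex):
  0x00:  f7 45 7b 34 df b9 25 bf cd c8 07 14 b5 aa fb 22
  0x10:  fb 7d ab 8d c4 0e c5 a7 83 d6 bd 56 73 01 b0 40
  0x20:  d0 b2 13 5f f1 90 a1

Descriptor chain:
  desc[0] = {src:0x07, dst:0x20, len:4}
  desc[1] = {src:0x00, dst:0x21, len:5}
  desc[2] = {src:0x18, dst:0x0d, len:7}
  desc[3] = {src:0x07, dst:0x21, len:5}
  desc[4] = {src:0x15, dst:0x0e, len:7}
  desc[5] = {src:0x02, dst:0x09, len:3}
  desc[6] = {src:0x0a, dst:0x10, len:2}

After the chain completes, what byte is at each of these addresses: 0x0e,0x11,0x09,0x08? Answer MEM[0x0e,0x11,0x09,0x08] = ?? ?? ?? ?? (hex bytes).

MEM[0x0e,0x11,0x09,0x08] = 0e df 7b cd

[0] 0x07->0x20 len=4 : bf cd c8 07
[1] 0x00->0x21 len=5 : f7 45 7b 34 df
[2] 0x18->0x0d len=7 : 83 d6 bd 56 73 01 b0
[3] 0x07->0x21 len=5 : bf cd c8 07 14
[4] 0x15->0x0e len=7 : 0e c5 a7 83 d6 bd 56
[5] 0x02->0x09 len=3 : 7b 34 df
[6] 0x0a->0x10 len=2 : 34 df
query mem[0x0e]=0x0e, mem[0x11]=0xdf, mem[0x09]=0x7b, mem[0x08]=0xcd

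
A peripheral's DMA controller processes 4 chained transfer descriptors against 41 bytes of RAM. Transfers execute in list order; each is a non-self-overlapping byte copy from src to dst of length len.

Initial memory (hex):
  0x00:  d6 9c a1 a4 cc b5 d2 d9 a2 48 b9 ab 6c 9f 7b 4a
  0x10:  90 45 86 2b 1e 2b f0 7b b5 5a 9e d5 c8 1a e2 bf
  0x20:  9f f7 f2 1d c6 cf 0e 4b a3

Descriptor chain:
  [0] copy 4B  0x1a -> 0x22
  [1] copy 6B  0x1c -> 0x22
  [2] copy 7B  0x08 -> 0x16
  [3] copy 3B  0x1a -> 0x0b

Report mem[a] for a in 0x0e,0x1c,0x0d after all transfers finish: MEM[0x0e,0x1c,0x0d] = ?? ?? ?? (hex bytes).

MEM[0x0e,0x1c,0x0d] = 7b 7b 7b

[0] 0x1a->0x22 len=4 : 9e d5 c8 1a
[1] 0x1c->0x22 len=6 : c8 1a e2 bf 9f f7
[2] 0x08->0x16 len=7 : a2 48 b9 ab 6c 9f 7b
[3] 0x1a->0x0b len=3 : 6c 9f 7b
query mem[0x0e]=0x7b, mem[0x1c]=0x7b, mem[0x0d]=0x7b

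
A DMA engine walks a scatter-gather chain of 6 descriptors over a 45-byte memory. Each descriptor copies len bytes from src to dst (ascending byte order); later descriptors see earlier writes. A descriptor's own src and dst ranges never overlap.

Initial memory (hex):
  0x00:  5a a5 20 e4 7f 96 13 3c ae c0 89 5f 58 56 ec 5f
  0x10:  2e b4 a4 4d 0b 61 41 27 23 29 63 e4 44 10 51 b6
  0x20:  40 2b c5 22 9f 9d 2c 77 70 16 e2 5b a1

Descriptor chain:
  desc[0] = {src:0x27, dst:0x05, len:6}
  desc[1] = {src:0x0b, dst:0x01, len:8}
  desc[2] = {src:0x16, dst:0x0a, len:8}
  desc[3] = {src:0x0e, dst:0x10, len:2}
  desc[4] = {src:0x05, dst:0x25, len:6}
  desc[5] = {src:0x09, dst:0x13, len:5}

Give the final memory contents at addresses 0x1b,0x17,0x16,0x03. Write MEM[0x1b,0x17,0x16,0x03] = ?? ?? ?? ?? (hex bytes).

MEM[0x1b,0x17,0x16,0x03] = e4 29 23 56

  after D0: wrote 6B at 0x05 = 777016e25ba1
  after D1: wrote 8B at 0x01 = 5f5856ec5f2eb4a4
  after D2: wrote 8B at 0x0a = 4127232963e44410
  after D3: wrote 2B at 0x10 = 63e4
  after D4: wrote 6B at 0x25 = 5f2eb4a45b41
  after D5: wrote 5B at 0x13 = 5b41272329
query mem[0x1b]=0xe4, mem[0x17]=0x29, mem[0x16]=0x23, mem[0x03]=0x56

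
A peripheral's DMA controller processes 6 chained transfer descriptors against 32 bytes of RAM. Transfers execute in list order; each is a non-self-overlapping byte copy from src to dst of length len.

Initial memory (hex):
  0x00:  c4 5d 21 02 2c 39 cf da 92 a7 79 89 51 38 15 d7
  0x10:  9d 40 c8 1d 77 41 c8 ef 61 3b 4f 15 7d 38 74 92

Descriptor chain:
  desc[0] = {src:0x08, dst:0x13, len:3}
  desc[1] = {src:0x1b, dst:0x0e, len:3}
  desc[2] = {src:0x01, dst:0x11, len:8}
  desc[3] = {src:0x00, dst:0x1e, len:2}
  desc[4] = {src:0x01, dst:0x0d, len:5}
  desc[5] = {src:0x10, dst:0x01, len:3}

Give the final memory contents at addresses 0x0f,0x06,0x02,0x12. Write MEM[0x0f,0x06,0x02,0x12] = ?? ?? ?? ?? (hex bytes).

MEM[0x0f,0x06,0x02,0x12] = 02 cf 39 21

  after D0: wrote 3B at 0x13 = 92a779
  after D1: wrote 3B at 0x0e = 157d38
  after D2: wrote 8B at 0x11 = 5d21022c39cfda92
  after D3: wrote 2B at 0x1e = c45d
  after D4: wrote 5B at 0x0d = 5d21022c39
  after D5: wrote 3B at 0x01 = 2c3921
query mem[0x0f]=0x02, mem[0x06]=0xcf, mem[0x02]=0x39, mem[0x12]=0x21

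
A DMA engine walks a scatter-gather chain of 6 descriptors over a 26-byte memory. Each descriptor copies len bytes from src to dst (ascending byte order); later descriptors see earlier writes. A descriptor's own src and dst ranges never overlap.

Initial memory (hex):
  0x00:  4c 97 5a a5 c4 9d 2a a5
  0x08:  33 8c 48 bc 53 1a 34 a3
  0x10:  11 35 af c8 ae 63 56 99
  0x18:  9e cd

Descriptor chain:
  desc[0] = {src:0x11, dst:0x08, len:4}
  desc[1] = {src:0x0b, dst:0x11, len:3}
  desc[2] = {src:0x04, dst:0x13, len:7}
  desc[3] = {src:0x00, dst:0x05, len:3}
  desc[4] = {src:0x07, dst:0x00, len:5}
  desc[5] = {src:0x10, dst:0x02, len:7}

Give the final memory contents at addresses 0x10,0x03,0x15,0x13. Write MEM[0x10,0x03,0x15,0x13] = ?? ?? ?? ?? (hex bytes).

MEM[0x10,0x03,0x15,0x13] = 11 ae 2a c4

#0 dst[0x08+4] := {0x35,0xaf,0xc8,0xae}
#1 dst[0x11+3] := {0xae,0x53,0x1a}
#2 dst[0x13+7] := {0xc4,0x9d,0x2a,0xa5,0x35,0xaf,0xc8}
#3 dst[0x05+3] := {0x4c,0x97,0x5a}
#4 dst[0x00+5] := {0x5a,0x35,0xaf,0xc8,0xae}
#5 dst[0x02+7] := {0x11,0xae,0x53,0xc4,0x9d,0x2a,0xa5}
query mem[0x10]=0x11, mem[0x03]=0xae, mem[0x15]=0x2a, mem[0x13]=0xc4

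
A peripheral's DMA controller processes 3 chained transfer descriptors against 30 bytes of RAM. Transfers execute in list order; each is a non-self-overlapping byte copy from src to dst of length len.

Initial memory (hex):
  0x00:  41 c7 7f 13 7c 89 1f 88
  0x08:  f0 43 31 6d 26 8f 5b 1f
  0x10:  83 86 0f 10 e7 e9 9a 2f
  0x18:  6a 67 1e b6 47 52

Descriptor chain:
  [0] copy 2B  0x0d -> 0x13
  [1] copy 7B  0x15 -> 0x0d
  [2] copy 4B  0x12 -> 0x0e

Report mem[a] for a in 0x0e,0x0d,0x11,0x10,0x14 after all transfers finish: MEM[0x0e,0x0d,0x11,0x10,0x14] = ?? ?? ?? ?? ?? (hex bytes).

  after D0: wrote 2B at 0x13 = 8f5b
  after D1: wrote 7B at 0x0d = e99a2f6a671eb6
  after D2: wrote 4B at 0x0e = 1eb65be9
query mem[0x0e]=0x1e, mem[0x0d]=0xe9, mem[0x11]=0xe9, mem[0x10]=0x5b, mem[0x14]=0x5b

MEM[0x0e,0x0d,0x11,0x10,0x14] = 1e e9 e9 5b 5b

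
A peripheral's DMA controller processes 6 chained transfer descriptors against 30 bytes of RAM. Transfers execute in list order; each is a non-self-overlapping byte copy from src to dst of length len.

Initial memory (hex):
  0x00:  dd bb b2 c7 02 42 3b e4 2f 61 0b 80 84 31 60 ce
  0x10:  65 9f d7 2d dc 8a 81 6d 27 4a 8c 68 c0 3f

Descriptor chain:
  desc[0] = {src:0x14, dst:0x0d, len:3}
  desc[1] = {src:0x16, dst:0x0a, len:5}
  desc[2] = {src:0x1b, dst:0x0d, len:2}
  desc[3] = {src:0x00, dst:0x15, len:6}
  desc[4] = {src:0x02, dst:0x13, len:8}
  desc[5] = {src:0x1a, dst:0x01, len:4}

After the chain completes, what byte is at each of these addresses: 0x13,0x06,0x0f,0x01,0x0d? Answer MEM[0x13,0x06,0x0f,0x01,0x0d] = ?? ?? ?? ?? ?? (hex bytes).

MEM[0x13,0x06,0x0f,0x01,0x0d] = b2 3b 81 61 68

D0: mem[0x0d..0x0f] <- [dc 8a 81]
D1: mem[0x0a..0x0e] <- [81 6d 27 4a 8c]
D2: mem[0x0d..0x0e] <- [68 c0]
D3: mem[0x15..0x1a] <- [dd bb b2 c7 02 42]
D4: mem[0x13..0x1a] <- [b2 c7 02 42 3b e4 2f 61]
D5: mem[0x01..0x04] <- [61 68 c0 3f]
query mem[0x13]=0xb2, mem[0x06]=0x3b, mem[0x0f]=0x81, mem[0x01]=0x61, mem[0x0d]=0x68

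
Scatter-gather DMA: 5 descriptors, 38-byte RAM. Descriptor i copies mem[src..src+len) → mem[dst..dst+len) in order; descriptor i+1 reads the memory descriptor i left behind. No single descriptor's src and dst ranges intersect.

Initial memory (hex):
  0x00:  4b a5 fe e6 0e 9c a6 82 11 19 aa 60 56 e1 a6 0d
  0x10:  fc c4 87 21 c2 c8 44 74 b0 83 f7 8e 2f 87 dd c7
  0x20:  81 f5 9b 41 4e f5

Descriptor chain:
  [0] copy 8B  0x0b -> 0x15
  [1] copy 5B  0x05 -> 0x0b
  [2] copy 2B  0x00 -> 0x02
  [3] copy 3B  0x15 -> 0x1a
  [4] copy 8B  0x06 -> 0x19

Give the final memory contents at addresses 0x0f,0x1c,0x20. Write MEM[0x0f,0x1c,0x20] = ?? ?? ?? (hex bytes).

[0] 0x0b->0x15 len=8 : 60 56 e1 a6 0d fc c4 87
[1] 0x05->0x0b len=5 : 9c a6 82 11 19
[2] 0x00->0x02 len=2 : 4b a5
[3] 0x15->0x1a len=3 : 60 56 e1
[4] 0x06->0x19 len=8 : a6 82 11 19 aa 9c a6 82
query mem[0x0f]=0x19, mem[0x1c]=0x19, mem[0x20]=0x82

MEM[0x0f,0x1c,0x20] = 19 19 82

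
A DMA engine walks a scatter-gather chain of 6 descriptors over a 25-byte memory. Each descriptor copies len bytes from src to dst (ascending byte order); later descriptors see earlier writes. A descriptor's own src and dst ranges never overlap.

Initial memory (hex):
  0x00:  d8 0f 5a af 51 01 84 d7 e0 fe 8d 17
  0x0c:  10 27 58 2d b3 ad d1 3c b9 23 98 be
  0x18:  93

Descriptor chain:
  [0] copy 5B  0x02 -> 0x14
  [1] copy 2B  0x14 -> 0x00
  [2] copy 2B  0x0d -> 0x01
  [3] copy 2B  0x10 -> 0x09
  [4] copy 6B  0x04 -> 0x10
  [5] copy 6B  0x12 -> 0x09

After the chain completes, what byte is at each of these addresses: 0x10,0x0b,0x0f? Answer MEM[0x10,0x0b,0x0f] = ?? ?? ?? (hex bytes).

#0 dst[0x14+5] := {0x5a,0xaf,0x51,0x01,0x84}
#1 dst[0x00+2] := {0x5a,0xaf}
#2 dst[0x01+2] := {0x27,0x58}
#3 dst[0x09+2] := {0xb3,0xad}
#4 dst[0x10+6] := {0x51,0x01,0x84,0xd7,0xe0,0xb3}
#5 dst[0x09+6] := {0x84,0xd7,0xe0,0xb3,0x51,0x01}
query mem[0x10]=0x51, mem[0x0b]=0xe0, mem[0x0f]=0x2d

MEM[0x10,0x0b,0x0f] = 51 e0 2d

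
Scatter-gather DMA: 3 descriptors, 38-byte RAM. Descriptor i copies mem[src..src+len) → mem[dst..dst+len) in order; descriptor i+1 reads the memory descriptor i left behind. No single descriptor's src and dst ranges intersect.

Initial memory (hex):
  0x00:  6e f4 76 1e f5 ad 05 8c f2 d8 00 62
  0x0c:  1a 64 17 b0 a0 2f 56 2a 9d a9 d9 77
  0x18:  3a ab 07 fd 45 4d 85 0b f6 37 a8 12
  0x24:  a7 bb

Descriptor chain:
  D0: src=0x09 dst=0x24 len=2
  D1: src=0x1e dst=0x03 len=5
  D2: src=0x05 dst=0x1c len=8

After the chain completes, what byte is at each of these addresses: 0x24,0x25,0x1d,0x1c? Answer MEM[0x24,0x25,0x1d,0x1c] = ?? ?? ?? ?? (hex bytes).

[0] 0x09->0x24 len=2 : d8 00
[1] 0x1e->0x03 len=5 : 85 0b f6 37 a8
[2] 0x05->0x1c len=8 : f6 37 a8 f2 d8 00 62 1a
query mem[0x24]=0xd8, mem[0x25]=0x00, mem[0x1d]=0x37, mem[0x1c]=0xf6

MEM[0x24,0x25,0x1d,0x1c] = d8 00 37 f6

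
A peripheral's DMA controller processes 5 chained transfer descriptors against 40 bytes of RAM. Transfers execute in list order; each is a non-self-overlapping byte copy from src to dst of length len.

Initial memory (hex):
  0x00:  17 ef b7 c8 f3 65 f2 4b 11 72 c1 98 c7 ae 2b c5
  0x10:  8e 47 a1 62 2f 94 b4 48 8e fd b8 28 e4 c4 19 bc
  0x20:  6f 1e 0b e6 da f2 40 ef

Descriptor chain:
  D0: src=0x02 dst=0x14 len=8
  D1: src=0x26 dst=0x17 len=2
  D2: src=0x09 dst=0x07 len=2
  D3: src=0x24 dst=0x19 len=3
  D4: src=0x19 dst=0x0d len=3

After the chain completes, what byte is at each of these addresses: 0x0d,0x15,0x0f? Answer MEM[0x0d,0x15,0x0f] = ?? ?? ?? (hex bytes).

MEM[0x0d,0x15,0x0f] = da c8 40

#0 dst[0x14+8] := {0xb7,0xc8,0xf3,0x65,0xf2,0x4b,0x11,0x72}
#1 dst[0x17+2] := {0x40,0xef}
#2 dst[0x07+2] := {0x72,0xc1}
#3 dst[0x19+3] := {0xda,0xf2,0x40}
#4 dst[0x0d+3] := {0xda,0xf2,0x40}
query mem[0x0d]=0xda, mem[0x15]=0xc8, mem[0x0f]=0x40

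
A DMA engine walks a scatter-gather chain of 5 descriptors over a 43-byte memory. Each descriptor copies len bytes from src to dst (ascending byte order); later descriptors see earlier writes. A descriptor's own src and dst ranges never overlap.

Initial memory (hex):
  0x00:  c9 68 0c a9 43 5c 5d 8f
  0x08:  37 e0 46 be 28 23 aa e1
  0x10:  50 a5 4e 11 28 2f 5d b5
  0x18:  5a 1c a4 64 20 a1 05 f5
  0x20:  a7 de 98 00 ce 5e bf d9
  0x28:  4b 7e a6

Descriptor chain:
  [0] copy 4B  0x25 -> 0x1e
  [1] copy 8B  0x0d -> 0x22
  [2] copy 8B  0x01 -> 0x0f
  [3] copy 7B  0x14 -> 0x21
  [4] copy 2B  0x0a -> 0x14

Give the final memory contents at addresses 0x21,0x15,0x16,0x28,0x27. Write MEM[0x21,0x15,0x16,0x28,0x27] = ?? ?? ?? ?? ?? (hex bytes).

D0: mem[0x1e..0x21] <- [5e bf d9 4b]
D1: mem[0x22..0x29] <- [23 aa e1 50 a5 4e 11 28]
D2: mem[0x0f..0x16] <- [68 0c a9 43 5c 5d 8f 37]
D3: mem[0x21..0x27] <- [5d 8f 37 b5 5a 1c a4]
D4: mem[0x14..0x15] <- [46 be]
query mem[0x21]=0x5d, mem[0x15]=0xbe, mem[0x16]=0x37, mem[0x28]=0x11, mem[0x27]=0xa4

MEM[0x21,0x15,0x16,0x28,0x27] = 5d be 37 11 a4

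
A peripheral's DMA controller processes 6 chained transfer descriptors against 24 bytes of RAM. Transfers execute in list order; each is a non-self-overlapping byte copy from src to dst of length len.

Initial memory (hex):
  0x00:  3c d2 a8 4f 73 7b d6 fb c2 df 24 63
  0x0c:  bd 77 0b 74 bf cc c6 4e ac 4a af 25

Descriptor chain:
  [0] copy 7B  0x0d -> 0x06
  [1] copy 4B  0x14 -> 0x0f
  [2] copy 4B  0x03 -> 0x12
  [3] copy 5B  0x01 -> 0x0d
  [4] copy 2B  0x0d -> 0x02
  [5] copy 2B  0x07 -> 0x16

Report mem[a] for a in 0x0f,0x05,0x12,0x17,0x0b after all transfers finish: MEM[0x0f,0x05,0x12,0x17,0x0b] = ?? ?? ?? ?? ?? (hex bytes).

MEM[0x0f,0x05,0x12,0x17,0x0b] = 4f 7b 4f 74 c6

D0: mem[0x06..0x0c] <- [77 0b 74 bf cc c6 4e]
D1: mem[0x0f..0x12] <- [ac 4a af 25]
D2: mem[0x12..0x15] <- [4f 73 7b 77]
D3: mem[0x0d..0x11] <- [d2 a8 4f 73 7b]
D4: mem[0x02..0x03] <- [d2 a8]
D5: mem[0x16..0x17] <- [0b 74]
query mem[0x0f]=0x4f, mem[0x05]=0x7b, mem[0x12]=0x4f, mem[0x17]=0x74, mem[0x0b]=0xc6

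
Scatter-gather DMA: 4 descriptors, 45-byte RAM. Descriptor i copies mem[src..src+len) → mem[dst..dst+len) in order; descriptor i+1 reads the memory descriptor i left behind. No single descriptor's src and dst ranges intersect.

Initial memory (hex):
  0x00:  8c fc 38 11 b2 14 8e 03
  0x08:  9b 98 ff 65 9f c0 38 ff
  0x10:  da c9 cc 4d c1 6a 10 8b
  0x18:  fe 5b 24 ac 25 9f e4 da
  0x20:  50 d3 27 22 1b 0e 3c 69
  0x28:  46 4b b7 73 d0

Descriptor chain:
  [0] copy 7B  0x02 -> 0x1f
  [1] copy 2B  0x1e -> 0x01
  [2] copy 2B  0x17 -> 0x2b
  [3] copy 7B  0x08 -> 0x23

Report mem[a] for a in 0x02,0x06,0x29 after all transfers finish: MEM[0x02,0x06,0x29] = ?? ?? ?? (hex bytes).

MEM[0x02,0x06,0x29] = 38 8e 38

#0 dst[0x1f+7] := {0x38,0x11,0xb2,0x14,0x8e,0x03,0x9b}
#1 dst[0x01+2] := {0xe4,0x38}
#2 dst[0x2b+2] := {0x8b,0xfe}
#3 dst[0x23+7] := {0x9b,0x98,0xff,0x65,0x9f,0xc0,0x38}
query mem[0x02]=0x38, mem[0x06]=0x8e, mem[0x29]=0x38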